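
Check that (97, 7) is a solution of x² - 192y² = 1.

Compute x² = 97² = 9409
Compute 192y² = 192·7² = 192·49 = 9408
x² - 192y² = 9409 - 9408 = 1
Since this equals 1, (97, 7) is a solution.

Yes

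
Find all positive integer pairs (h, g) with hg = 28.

The positive divisors of 28 are: 1, 2, 4, 7, 14, 28.
Each divisor d gives the pair (d, 28/d):
(1, 28), (2, 14), (4, 7), (7, 4), (14, 2), (28, 1)

(1, 28), (2, 14), (4, 7), (7, 4), (14, 2), (28, 1)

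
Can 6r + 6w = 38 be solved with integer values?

Step 1: Compute gcd(6, 6).
gcd(6, 6) = 6

Step 2: Check divisibility.
Does 6 divide 38? 38 = 6 x 6 + 2, so no.

By the theorem on linear Diophantine equations, 6r + 6w = 38 has integer solutions if and only if gcd(6, 6) divides 38. Since 6 does not divide 38, no solutions exist.

No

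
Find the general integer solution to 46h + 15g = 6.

Step 1: Compute gcd(46, 15) = 1.
Since 1 divides 6, solutions exist.

Step 2: Find a particular solution using extended Euclidean algorithm.
We get h₀ = 6, g₀ = -18.
Check: 46*6 + 15*-18 = 6 = 6 ✓

Step 3: Write the general solution.
h = 6 + (15/1)t = 6 + 15t
g = -18 - (46/1)t = -18 - 46t
for any integer t.

h = 6 + 15t, g = -18 - 46t for integer t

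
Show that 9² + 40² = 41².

Compute a² + b² = 9² + 40² = 81 + 1600 = 1681
Compute c² = 41² = 1681
Since 1681 = 1681, confirmed.

Yes, it is a Pythagorean triple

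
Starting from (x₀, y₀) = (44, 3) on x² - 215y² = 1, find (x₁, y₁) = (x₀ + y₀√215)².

Solutions to x² - Dy² = 1 are generated by powers of (x₀ + y₀√D).
The next solution satisfies x₁ + y₁√215 = (x₀ + y₀√215)², giving:
x₁ = x₀² + 215y₀² = 44² + 215·3² = 1936 + 1935 = 3871
y₁ = 2x₀y₀ = 2·44·3 = 264

Verify: 3871² - 215·264² = 14984641 - 14984640 = 1 ✓

x = 3871, y = 264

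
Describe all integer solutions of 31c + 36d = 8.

Step 1: Compute gcd(31, 36) = 1.
Since 1 divides 8, solutions exist.

Step 2: Find a particular solution using extended Euclidean algorithm.
We get c₀ = 56, d₀ = -48.
Check: 31*56 + 36*-48 = 8 = 8 ✓

Step 3: Write the general solution.
c = 56 + (36/1)t = 56 + 36t
d = -48 - (31/1)t = -48 - 31t
for any integer t.

c = 56 + 36t, d = -48 - 31t for integer t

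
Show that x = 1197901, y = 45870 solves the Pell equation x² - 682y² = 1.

Compute x² = 1197901² = 1434966805801
Compute 682y² = 682·45870² = 682·2104056900 = 1434966805800
x² - 682y² = 1434966805801 - 1434966805800 = 1
Since this equals 1, (1197901, 45870) is a solution.

Yes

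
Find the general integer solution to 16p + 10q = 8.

Step 1: Compute gcd(16, 10) = 2.
Since 2 divides 8, solutions exist.

Step 2: Find a particular solution using extended Euclidean algorithm.
We get p₀ = 8, q₀ = -12.
Check: 16*8 + 10*-12 = 8 = 8 ✓

Step 3: Write the general solution.
p = 8 + (10/2)t = 8 + 5t
q = -12 - (16/2)t = -12 - 8t
for any integer t.

p = 8 + 5t, q = -12 - 8t for integer t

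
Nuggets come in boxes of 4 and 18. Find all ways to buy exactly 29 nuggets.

We need non-negative integers (x, y) with 4x + 18y = 29.
For each x in 0..7, check if 29 - 4x is a non-negative multiple of 18.
No x yields an integer y ≥ 0.

No solution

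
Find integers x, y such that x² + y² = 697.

We need to find integers x, y > 0 such that x² + y² = 697.
Trying x = 11: y² = 697 - 11² = 697 - 121 = 576
y = 24
Check: 11² + 24² = 121 + 576 = 697 ✓

697 = 11² + 24²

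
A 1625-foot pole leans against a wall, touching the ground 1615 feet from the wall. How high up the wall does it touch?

The ladder, wall, and ground form a right triangle with hypotenuse 1625 and one leg 1615.
By the Pythagorean theorem: h² = 1625² - 1615² = 2640625 - 2608225 = 32400
h = √32400 = 180 feet

180 feet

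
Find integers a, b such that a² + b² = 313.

We need to find integers a, b > 0 such that a² + b² = 313.
Trying a = 12: b² = 313 - 12² = 313 - 144 = 169
b = 13
Check: 12² + 13² = 144 + 169 = 313 ✓

313 = 12² + 13²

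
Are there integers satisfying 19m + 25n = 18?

Step 1: Compute gcd(19, 25).
gcd(19, 25) = 1

Step 2: Check divisibility.
Does 1 divide 18? 18 = 1 x 18, so yes.

By the theorem on linear Diophantine equations, 19m + 25n = 18 has integer solutions if and only if gcd(19, 25) divides 18. Since 1 | 18, solutions exist.

Yes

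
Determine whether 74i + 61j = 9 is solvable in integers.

Step 1: Compute gcd(74, 61).
gcd(74, 61) = 1

Step 2: Check divisibility.
Does 1 divide 9? 9 = 1 x 9, so yes.

By the theorem on linear Diophantine equations, 74i + 61j = 9 has integer solutions if and only if gcd(74, 61) divides 9. Since 1 | 9, solutions exist.

Yes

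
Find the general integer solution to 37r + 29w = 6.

Step 1: Compute gcd(37, 29) = 1.
Since 1 divides 6, solutions exist.

Step 2: Find a particular solution using extended Euclidean algorithm.
We get r₀ = 66, w₀ = -84.
Check: 37*66 + 29*-84 = 6 = 6 ✓

Step 3: Write the general solution.
r = 66 + (29/1)t = 66 + 29t
w = -84 - (37/1)t = -84 - 37t
for any integer t.

r = 66 + 29t, w = -84 - 37t for integer t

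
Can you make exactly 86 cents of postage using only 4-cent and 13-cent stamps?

We need non-negative x, y with 4x + 13y = 86.
gcd(4, 13) = 1 divides 86, so integer solutions exist.
Search for a non-negative one: x = 2 gives 13y = 86 - 8 = 78, so y = 6.
Check: 4·2 + 13·6 = 86 ✓

Yes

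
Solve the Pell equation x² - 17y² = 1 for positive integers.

We seek the smallest positive integers (x, y) with x² - 17y² = 1, i.e., x² = 17y² + 1.
Try successive y values:
y = 1: x² = 17·1² + 1 = 18, not a perfect square
y = 2: x² = 17·2² + 1 = 69, not a perfect square
y = 3: x² = 17·3² + 1 = 154, not a perfect square
... continuing the search (or via continued fractions) ...
y = 8: x² = 17·8² + 1 = 1089, x = 33 ✓

Verify: 33² - 17·8² = 1089 - 1088 = 1 ✓

x = 33, y = 8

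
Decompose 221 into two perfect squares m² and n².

We need to find integers m, n > 0 such that m² + n² = 221.
Trying m = 5: n² = 221 - 5² = 221 - 25 = 196
n = 14
Check: 5² + 14² = 25 + 196 = 221 ✓

221 = 5² + 14²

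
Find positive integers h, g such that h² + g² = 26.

Search for h with 26 - h² a perfect square.
h = 1: 26 - 1² = 26 - 1 = 25 = 5² ✓
So h = 1, g = 5.

h = 1, g = 5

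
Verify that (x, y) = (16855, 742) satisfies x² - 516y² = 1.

Compute x² = 16855² = 284091025
Compute 516y² = 516·742² = 516·550564 = 284091024
x² - 516y² = 284091025 - 284091024 = 1
Since this equals 1, (16855, 742) is a solution.

Yes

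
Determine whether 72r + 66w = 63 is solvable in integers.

Step 1: Compute gcd(72, 66).
gcd(72, 66) = 6

Step 2: Check divisibility.
Does 6 divide 63? 63 = 6 x 10 + 3, so no.

By the theorem on linear Diophantine equations, 72r + 66w = 63 has integer solutions if and only if gcd(72, 66) divides 63. Since 6 does not divide 63, no solutions exist.

No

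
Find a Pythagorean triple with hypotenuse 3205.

We need a² + b² = 3205² = 10272025.
Trying: 3045² + 1000² = 9272025 + 1000000 = 10272025 ✓

(3045, 1000, 3205)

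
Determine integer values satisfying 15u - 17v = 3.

Step 1: Check solvability.
gcd(15, 17) = 1
Since 1 divides 3, solutions exist.

Step 2: Apply extended Euclidean algorithm to find gcd.
We find integers such that 15*x0 + 17*y0 = 1

Step 3: Scale the particular solution.
Multiply by 3/1 = 3:
u = 24, v = 21

Step 4: Verify.
15*(24) - 17*(21) = 3 = 3 ✓

u = 24, v = 21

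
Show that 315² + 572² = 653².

Compute a² + b²:
315² + 572² = 99225 + 327184 = 426409
Compute c²:
653² = 426409
Since 426409 = 426409, it is a Pythagorean triple.

Yes, it is a Pythagorean triple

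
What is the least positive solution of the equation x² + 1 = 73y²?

We need x² = 73y² - 1. Try successive y:
y = 1: x² = 73·1² - 1 = 72, not a perfect square
y = 2: x² = 73·2² - 1 = 291, not a perfect square
y = 3: x² = 73·3² - 1 = 656, not a perfect square
...
y = 125: x² = 73·125² - 1 = 1140624 = 1068² ✓
Check: 1068² - 73·125² = 1140624 - 1140625 = -1 ✓

x = 1068, y = 125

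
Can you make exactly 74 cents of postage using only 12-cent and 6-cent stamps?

We need non-negative x, y with 12x + 6y = 74.
gcd(12, 6) = 6, and 6 does not divide 74.
No integer solutions exist, so certainly no non-negative ones.

No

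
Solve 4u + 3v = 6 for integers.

Step 1: Check solvability.
gcd(4, 3) = 1
Since 1 divides 6, solutions exist.

Step 2: Apply extended Euclidean algorithm to find gcd.
We find integers such that 4*x0 + 3*y0 = 1

Step 3: Scale the particular solution.
Multiply by 6/1 = 6:
u = 6, v = -6

Step 4: Verify.
4*(6) + 3*(-6) = 6 = 6 ✓

u = 6, v = -6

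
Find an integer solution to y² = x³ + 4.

Try small integer x values and check whether x³ + 4 is a perfect square.
x = 0: x³ + 4 = 0³ + 4 = 0 + 4 = 4
Is 4 a perfect square? 2² = 4 ✓
So (x, y) = (0, 2) is a solution.

x = 0, y = 2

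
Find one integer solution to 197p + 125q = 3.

Step 1: Check solvability.
gcd(197, 125) = 1
Since 1 divides 3, solutions exist.

Step 2: Apply extended Euclidean algorithm to find gcd.
We find integers such that 197*x0 + 125*y0 = 1

Step 3: Scale the particular solution.
Multiply by 3/1 = 3:
p = 99, q = -156

Step 4: Verify.
197*(99) + 125*(-156) = 3 = 3 ✓

p = 99, q = -156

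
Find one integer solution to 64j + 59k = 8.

Step 1: Check solvability.
gcd(64, 59) = 1
Since 1 divides 8, solutions exist.

Step 2: Apply extended Euclidean algorithm to find gcd.
We find integers such that 64*x0 + 59*y0 = 1

Step 3: Scale the particular solution.
Multiply by 8/1 = 8:
j = 96, k = -104

Step 4: Verify.
64*(96) + 59*(-104) = 8 = 8 ✓

j = 96, k = -104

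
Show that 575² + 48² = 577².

Compute a² + b² = 575² + 48² = 330625 + 2304 = 332929
Compute c² = 577² = 332929
Since 332929 = 332929, confirmed.

Yes, it is a Pythagorean triple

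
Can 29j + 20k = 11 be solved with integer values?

Step 1: Compute gcd(29, 20).
gcd(29, 20) = 1

Step 2: Check divisibility.
Does 1 divide 11? 11 = 1 x 11, so yes.

By the theorem on linear Diophantine equations, 29j + 20k = 11 has integer solutions if and only if gcd(29, 20) divides 11. Since 1 | 11, solutions exist.

Yes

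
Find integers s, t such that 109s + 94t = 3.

Step 1: Check solvability.
gcd(109, 94) = 1
Since 1 divides 3, solutions exist.

Step 2: Apply extended Euclidean algorithm to find gcd.
We find integers such that 109*x0 + 94*y0 = 1

Step 3: Scale the particular solution.
Multiply by 3/1 = 3:
s = -75, t = 87

Step 4: Verify.
109*(-75) + 94*(87) = 3 = 3 ✓

s = -75, t = 87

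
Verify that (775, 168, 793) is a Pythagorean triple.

Compute a² + b² = 775² + 168² = 600625 + 28224 = 628849
Compute c² = 793² = 628849
Since 628849 = 628849, confirmed.

Yes, it is a Pythagorean triple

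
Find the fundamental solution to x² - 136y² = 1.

We seek the smallest positive integers (x, y) with x² - 136y² = 1, i.e., x² = 136y² + 1.
Try successive y values:
y = 1: x² = 136·1² + 1 = 137, not a perfect square
y = 2: x² = 136·2² + 1 = 545, not a perfect square
y = 3: x² = 136·3² + 1 = 1225, x = 35 ✓

Verify: 35² - 136·3² = 1225 - 1224 = 1 ✓

x = 35, y = 3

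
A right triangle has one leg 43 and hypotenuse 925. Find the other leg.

b² = c² - a² = 855625 - 1849 = 853776
b = 924

924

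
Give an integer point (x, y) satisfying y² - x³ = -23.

Try small integer x values and check whether x³ - 23 is a perfect square.
x = 3: x³ - 23 = 3³ - 23 = 27 - 23 = 4
Is 4 a perfect square? 2² = 4 ✓
So (x, y) = (3, -2) is a solution.

x = 3, y = -2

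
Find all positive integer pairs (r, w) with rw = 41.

The positive divisors of 41 are: 1, 41.
Each divisor d gives the pair (d, 41/d):
(1, 41), (41, 1)

(1, 41), (41, 1)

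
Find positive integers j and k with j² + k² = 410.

We need to find integers j, k > 0 such that j² + k² = 410.
Trying j = 7: k² = 410 - 7² = 410 - 49 = 361
k = 19
Check: 7² + 19² = 49 + 361 = 410 ✓

410 = 7² + 19²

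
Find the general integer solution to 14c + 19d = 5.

Step 1: Compute gcd(14, 19) = 1.
Since 1 divides 5, solutions exist.

Step 2: Find a particular solution using extended Euclidean algorithm.
We get c₀ = -20, d₀ = 15.
Check: 14*-20 + 19*15 = 5 = 5 ✓

Step 3: Write the general solution.
c = -20 + (19/1)t = -20 + 19t
d = 15 - (14/1)t = 15 - 14t
for any integer t.

c = -20 + 19t, d = 15 - 14t for integer t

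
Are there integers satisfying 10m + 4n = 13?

Step 1: Compute gcd(10, 4).
gcd(10, 4) = 2

Step 2: Check divisibility.
Does 2 divide 13? 13 = 2 x 6 + 1, so no.

By the theorem on linear Diophantine equations, 10m + 4n = 13 has integer solutions if and only if gcd(10, 4) divides 13. Since 2 does not divide 13, no solutions exist.

No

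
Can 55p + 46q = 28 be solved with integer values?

Step 1: Compute gcd(55, 46).
gcd(55, 46) = 1

Step 2: Check divisibility.
Does 1 divide 28? 28 = 1 x 28, so yes.

By the theorem on linear Diophantine equations, 55p + 46q = 28 has integer solutions if and only if gcd(55, 46) divides 28. Since 1 | 28, solutions exist.

Yes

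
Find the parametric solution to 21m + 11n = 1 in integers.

Step 1: Compute gcd(21, 11) = 1.
Since 1 divides 1, solutions exist.

Step 2: Find a particular solution using extended Euclidean algorithm.
We get m₀ = -1, n₀ = 2.
Check: 21*-1 + 11*2 = 1 = 1 ✓

Step 3: Write the general solution.
m = -1 + (11/1)t = -1 + 11t
n = 2 - (21/1)t = 2 - 21t
for any integer t.

m = -1 + 11t, n = 2 - 21t for integer t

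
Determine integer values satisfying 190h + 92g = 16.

Step 1: Check solvability.
gcd(190, 92) = 2
Since 2 divides 16, solutions exist.

Step 2: Apply extended Euclidean algorithm to find gcd.
We find integers such that 190*x0 + 92*y0 = 2

Step 3: Scale the particular solution.
Multiply by 16/2 = 8:
h = -120, g = 248

Step 4: Verify.
190*(-120) + 92*(248) = 16 = 16 ✓

h = -120, g = 248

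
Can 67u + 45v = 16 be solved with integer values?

Step 1: Compute gcd(67, 45).
gcd(67, 45) = 1

Step 2: Check divisibility.
Does 1 divide 16? 16 = 1 x 16, so yes.

By the theorem on linear Diophantine equations, 67u + 45v = 16 has integer solutions if and only if gcd(67, 45) divides 16. Since 1 | 16, solutions exist.

Yes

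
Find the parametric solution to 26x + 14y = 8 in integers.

Step 1: Compute gcd(26, 14) = 2.
Since 2 divides 8, solutions exist.

Step 2: Find a particular solution using extended Euclidean algorithm.
We get x₀ = -4, y₀ = 8.
Check: 26*-4 + 14*8 = 8 = 8 ✓

Step 3: Write the general solution.
x = -4 + (14/2)t = -4 + 7t
y = 8 - (26/2)t = 8 - 13t
for any integer t.

x = -4 + 7t, y = 8 - 13t for integer t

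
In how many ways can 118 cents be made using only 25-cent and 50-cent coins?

We need non-negative integers (x, y) with 25x + 50y = 118.
For each x from 0 to 4, check if (118 - 25x) is a non-negative multiple of 50.
Solutions (x, y): none
Count: 0

0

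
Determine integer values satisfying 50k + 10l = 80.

Step 1: Check solvability.
gcd(50, 10) = 10
Since 10 divides 80, solutions exist.

Step 2: Apply extended Euclidean algorithm to find gcd.
We find integers such that 50*x0 + 10*y0 = 10

Step 3: Scale the particular solution.
Multiply by 80/10 = 8:
k = 0, l = 8

Step 4: Verify.
50*(0) + 10*(8) = 80 = 80 ✓

k = 0, l = 8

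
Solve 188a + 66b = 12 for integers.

Step 1: Check solvability.
gcd(188, 66) = 2
Since 2 divides 12, solutions exist.

Step 2: Apply extended Euclidean algorithm to find gcd.
We find integers such that 188*x0 + 66*y0 = 2

Step 3: Scale the particular solution.
Multiply by 12/2 = 6:
a = 78, b = -222

Step 4: Verify.
188*(78) + 66*(-222) = 12 = 12 ✓

a = 78, b = -222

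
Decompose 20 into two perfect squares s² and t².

We need to find integers s, t > 0 such that s² + t² = 20.
Trying s = 2: t² = 20 - 2² = 20 - 4 = 16
t = 4
Check: 2² + 4² = 4 + 16 = 20 ✓

20 = 2² + 4²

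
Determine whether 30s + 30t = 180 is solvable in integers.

Step 1: Compute gcd(30, 30).
gcd(30, 30) = 30

Step 2: Check divisibility.
Does 30 divide 180? 180 = 30 x 6, so yes.

By the theorem on linear Diophantine equations, 30s + 30t = 180 has integer solutions if and only if gcd(30, 30) divides 180. Since 30 | 180, solutions exist.

Yes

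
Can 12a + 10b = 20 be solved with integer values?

Step 1: Compute gcd(12, 10).
gcd(12, 10) = 2

Step 2: Check divisibility.
Does 2 divide 20? 20 = 2 x 10, so yes.

By the theorem on linear Diophantine equations, 12a + 10b = 20 has integer solutions if and only if gcd(12, 10) divides 20. Since 2 | 20, solutions exist.

Yes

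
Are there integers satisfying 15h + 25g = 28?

Step 1: Compute gcd(15, 25).
gcd(15, 25) = 5

Step 2: Check divisibility.
Does 5 divide 28? 28 = 5 x 5 + 3, so no.

By the theorem on linear Diophantine equations, 15h + 25g = 28 has integer solutions if and only if gcd(15, 25) divides 28. Since 5 does not divide 28, no solutions exist.

No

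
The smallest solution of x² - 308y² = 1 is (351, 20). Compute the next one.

Solutions to x² - Dy² = 1 are generated by powers of (x₀ + y₀√D).
The next solution satisfies x₁ + y₁√308 = (x₀ + y₀√308)², giving:
x₁ = x₀² + 308y₀² = 351² + 308·20² = 123201 + 123200 = 246401
y₁ = 2x₀y₀ = 2·351·20 = 14040

Verify: 246401² - 308·14040² = 60713452801 - 60713452800 = 1 ✓

x = 246401, y = 14040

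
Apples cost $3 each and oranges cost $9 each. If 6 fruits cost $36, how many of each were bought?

Let a = apples, o = oranges.
a + o = 6
3a + 9o = 36
Substitute o = 6 - a:
3a + 9(6 - a) = 36
(3 - 9)a = 36 - 54
-6a = -18
a = 3, o = 6 - 3 = 3

Apples: 3, Oranges: 3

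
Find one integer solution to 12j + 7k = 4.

Step 1: Check solvability.
gcd(12, 7) = 1
Since 1 divides 4, solutions exist.

Step 2: Apply extended Euclidean algorithm to find gcd.
We find integers such that 12*x0 + 7*y0 = 1

Step 3: Scale the particular solution.
Multiply by 4/1 = 4:
j = 12, k = -20

Step 4: Verify.
12*(12) + 7*(-20) = 4 = 4 ✓

j = 12, k = -20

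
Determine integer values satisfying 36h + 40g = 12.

Step 1: Check solvability.
gcd(36, 40) = 4
Since 4 divides 12, solutions exist.

Step 2: Apply extended Euclidean algorithm to find gcd.
We find integers such that 36*x0 + 40*y0 = 4

Step 3: Scale the particular solution.
Multiply by 12/4 = 3:
h = -3, g = 3

Step 4: Verify.
36*(-3) + 40*(3) = 12 = 12 ✓

h = -3, g = 3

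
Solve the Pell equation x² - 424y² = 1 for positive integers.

We seek the smallest positive integers (x, y) with x² - 424y² = 1, i.e., x² = 424y² + 1.
Try successive y values:
y = 1: x² = 424·1² + 1 = 425, not a perfect square
y = 2: x² = 424·2² + 1 = 1697, not a perfect square
y = 3: x² = 424·3² + 1 = 3817, not a perfect square
... continuing the search (or via continued fractions) ...
y = 1557945: x² = 424·1557945² + 1 = 1029129672162601, x = 32080051 ✓

Verify: 32080051² - 424·1557945² = 1029129672162601 - 1029129672162600 = 1 ✓

x = 32080051, y = 1557945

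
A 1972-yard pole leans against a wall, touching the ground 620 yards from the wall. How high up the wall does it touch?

The ladder, wall, and ground form a right triangle with hypotenuse 1972 and one leg 620.
By the Pythagorean theorem: h² = 1972² - 620² = 3888784 - 384400 = 3504384
h = √3504384 = 1872 yards

1872 yards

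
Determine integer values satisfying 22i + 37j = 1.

Step 1: Check solvability.
gcd(22, 37) = 1
Since 1 divides 1, solutions exist.

Step 2: Apply extended Euclidean algorithm to find gcd.
We find integers such that 22*x0 + 37*y0 = 1

Step 3: Scale the particular solution.
Multiply by 1/1 = 1:
i = -5, j = 3

Step 4: Verify.
22*(-5) + 37*(3) = 1 = 1 ✓

i = -5, j = 3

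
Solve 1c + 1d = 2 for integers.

Step 1: Check solvability.
gcd(1, 1) = 1
Since 1 divides 2, solutions exist.

Step 2: Apply extended Euclidean algorithm to find gcd.
We find integers such that 1*x0 + 1*y0 = 1

Step 3: Scale the particular solution.
Multiply by 2/1 = 2:
c = 0, d = 2

Step 4: Verify.
1*(0) + 1*(2) = 2 = 2 ✓

c = 0, d = 2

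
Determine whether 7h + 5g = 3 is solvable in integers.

Step 1: Compute gcd(7, 5).
gcd(7, 5) = 1

Step 2: Check divisibility.
Does 1 divide 3? 3 = 1 x 3, so yes.

By the theorem on linear Diophantine equations, 7h + 5g = 3 has integer solutions if and only if gcd(7, 5) divides 3. Since 1 | 3, solutions exist.

Yes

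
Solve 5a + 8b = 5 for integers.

Step 1: Check solvability.
gcd(5, 8) = 1
Since 1 divides 5, solutions exist.

Step 2: Apply extended Euclidean algorithm to find gcd.
We find integers such that 5*x0 + 8*y0 = 1

Step 3: Scale the particular solution.
Multiply by 5/1 = 5:
a = -15, b = 10

Step 4: Verify.
5*(-15) + 8*(10) = 5 = 5 ✓

a = -15, b = 10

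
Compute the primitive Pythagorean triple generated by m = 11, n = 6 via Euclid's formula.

a = m² - n² = 11² - 6² = 121 - 36 = 85
b = 2mn = 2·11·6 = 132
c = m² + n² = 121 + 36 = 157
Verify: 85² + 132² = 7225 + 17424 = 24649 = 157² ✓

(85, 132, 157)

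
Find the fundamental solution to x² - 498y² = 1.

We seek the smallest positive integers (x, y) with x² - 498y² = 1, i.e., x² = 498y² + 1.
Try successive y values:
y = 1: x² = 498·1² + 1 = 499, not a perfect square
y = 2: x² = 498·2² + 1 = 1993, not a perfect square
y = 3: x² = 498·3² + 1 = 4483, not a perfect square
... continuing the search (or via continued fractions) ...
y = 8056: x² = 498·8056² + 1 = 32319769729, x = 179777 ✓

Verify: 179777² - 498·8056² = 32319769729 - 32319769728 = 1 ✓

x = 179777, y = 8056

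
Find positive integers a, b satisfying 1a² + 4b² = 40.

Try small values of a and check whether (40 - 1a²)/4 is a perfect square.
a = 2: 1·2² = 4, so 4b² = 40 - 4 = 36, giving b² = 9, b = 3.
Check: 1·2² + 4·3² = 4 + 36 = 40 ✓

a = 2, b = 3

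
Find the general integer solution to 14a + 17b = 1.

Step 1: Compute gcd(14, 17) = 1.
Since 1 divides 1, solutions exist.

Step 2: Find a particular solution using extended Euclidean algorithm.
We get a₀ = -6, b₀ = 5.
Check: 14*-6 + 17*5 = 1 = 1 ✓

Step 3: Write the general solution.
a = -6 + (17/1)t = -6 + 17t
b = 5 - (14/1)t = 5 - 14t
for any integer t.

a = -6 + 17t, b = 5 - 14t for integer t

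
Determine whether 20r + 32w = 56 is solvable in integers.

Step 1: Compute gcd(20, 32).
gcd(20, 32) = 4

Step 2: Check divisibility.
Does 4 divide 56? 56 = 4 x 14, so yes.

By the theorem on linear Diophantine equations, 20r + 32w = 56 has integer solutions if and only if gcd(20, 32) divides 56. Since 4 | 56, solutions exist.

Yes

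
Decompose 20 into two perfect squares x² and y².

We need to find integers x, y > 0 such that x² + y² = 20.
Trying x = 2: y² = 20 - 2² = 20 - 4 = 16
y = 4
Check: 2² + 4² = 4 + 16 = 20 ✓

20 = 2² + 4²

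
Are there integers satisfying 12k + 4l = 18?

Step 1: Compute gcd(12, 4).
gcd(12, 4) = 4

Step 2: Check divisibility.
Does 4 divide 18? 18 = 4 x 4 + 2, so no.

By the theorem on linear Diophantine equations, 12k + 4l = 18 has integer solutions if and only if gcd(12, 4) divides 18. Since 4 does not divide 18, no solutions exist.

No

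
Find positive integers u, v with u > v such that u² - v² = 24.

Factor: u² - v² = (u+v)(u-v) = 24.
We need two factors of 24 with the same parity.
Use u+v = 12 and u-v = 2 (product 12·2 = 24).
Adding: 2u = 14, so u = 7.
Subtracting: 2v = 10, so v = 5.
Check: 7² - 5² = 49 - 25 = 24 ✓

u = 7, v = 5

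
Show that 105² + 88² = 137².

Compute a² + b²:
105² + 88² = 11025 + 7744 = 18769
Compute c²:
137² = 18769
Since 18769 = 18769, it is a Pythagorean triple.

Yes, it is a Pythagorean triple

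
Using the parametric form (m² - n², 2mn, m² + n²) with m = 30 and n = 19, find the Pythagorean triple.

a = m² - n² = 30² - 19² = 900 - 361 = 539
b = 2mn = 2·30·19 = 1140
c = m² + n² = 900 + 361 = 1261
Verify: 539² + 1140² = 290521 + 1299600 = 1590121 = 1261² ✓

(539, 1140, 1261)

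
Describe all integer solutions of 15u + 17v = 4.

Step 1: Compute gcd(15, 17) = 1.
Since 1 divides 4, solutions exist.

Step 2: Find a particular solution using extended Euclidean algorithm.
We get u₀ = 32, v₀ = -28.
Check: 15*32 + 17*-28 = 4 = 4 ✓

Step 3: Write the general solution.
u = 32 + (17/1)t = 32 + 17t
v = -28 - (15/1)t = -28 - 15t
for any integer t.

u = 32 + 17t, v = -28 - 15t for integer t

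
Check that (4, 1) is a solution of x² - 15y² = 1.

Compute x² = 4² = 16
Compute 15y² = 15·1² = 15·1 = 15
x² - 15y² = 16 - 15 = 1
Since this equals 1, (4, 1) is a solution.

Yes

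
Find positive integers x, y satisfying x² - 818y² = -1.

We need x² = 818y² - 1. Try successive y:
y = 1: x² = 818·1² - 1 = 817, not a perfect square
y = 2: x² = 818·2² - 1 = 3271, not a perfect square
y = 3: x² = 818·3² - 1 = 7361, not a perfect square
...
y = 5: x² = 818·5² - 1 = 20449 = 143² ✓
Check: 143² - 818·5² = 20449 - 20450 = -1 ✓

x = 143, y = 5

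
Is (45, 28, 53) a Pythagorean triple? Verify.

Compute a² + b² = 45² + 28² = 2025 + 784 = 2809
Compute c² = 53² = 2809
Since 2809 = 2809, confirmed.

Yes, it is a Pythagorean triple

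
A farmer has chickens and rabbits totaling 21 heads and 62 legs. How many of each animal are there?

Let c = chickens, r = rabbits.
Heads: c + r = 21
Legs: 2c + 4r = 62
From the first equation, c = 21 - r. Substitute:
2(21 - r) + 4r = 62
42 + 2r = 62
r = (62 - 42)/2 = 10
c = 21 - 10 = 11

Chickens: 11, Rabbits: 10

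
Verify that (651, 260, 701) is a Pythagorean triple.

Compute a² + b² = 651² + 260² = 423801 + 67600 = 491401
Compute c² = 701² = 491401
Since 491401 = 491401, confirmed.

Yes, it is a Pythagorean triple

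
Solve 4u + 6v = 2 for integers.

Step 1: Check solvability.
gcd(4, 6) = 2
Since 2 divides 2, solutions exist.

Step 2: Apply extended Euclidean algorithm to find gcd.
We find integers such that 4*x0 + 6*y0 = 2

Step 3: Scale the particular solution.
Multiply by 2/2 = 1:
u = -1, v = 1

Step 4: Verify.
4*(-1) + 6*(1) = 2 = 2 ✓

u = -1, v = 1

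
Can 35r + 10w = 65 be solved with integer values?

Step 1: Compute gcd(35, 10).
gcd(35, 10) = 5

Step 2: Check divisibility.
Does 5 divide 65? 65 = 5 x 13, so yes.

By the theorem on linear Diophantine equations, 35r + 10w = 65 has integer solutions if and only if gcd(35, 10) divides 65. Since 5 | 65, solutions exist.

Yes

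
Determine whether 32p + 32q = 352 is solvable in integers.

Step 1: Compute gcd(32, 32).
gcd(32, 32) = 32

Step 2: Check divisibility.
Does 32 divide 352? 352 = 32 x 11, so yes.

By the theorem on linear Diophantine equations, 32p + 32q = 352 has integer solutions if and only if gcd(32, 32) divides 352. Since 32 | 352, solutions exist.

Yes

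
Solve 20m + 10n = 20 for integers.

Step 1: Check solvability.
gcd(20, 10) = 10
Since 10 divides 20, solutions exist.

Step 2: Apply extended Euclidean algorithm to find gcd.
We find integers such that 20*x0 + 10*y0 = 10

Step 3: Scale the particular solution.
Multiply by 20/10 = 2:
m = 0, n = 2

Step 4: Verify.
20*(0) + 10*(2) = 20 = 20 ✓

m = 0, n = 2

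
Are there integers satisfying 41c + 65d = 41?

Step 1: Compute gcd(41, 65).
gcd(41, 65) = 1

Step 2: Check divisibility.
Does 1 divide 41? 41 = 1 x 41, so yes.

By the theorem on linear Diophantine equations, 41c + 65d = 41 has integer solutions if and only if gcd(41, 65) divides 41. Since 1 | 41, solutions exist.

Yes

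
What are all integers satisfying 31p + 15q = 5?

Step 1: Compute gcd(31, 15) = 1.
Since 1 divides 5, solutions exist.

Step 2: Find a particular solution using extended Euclidean algorithm.
We get p₀ = 5, q₀ = -10.
Check: 31*5 + 15*-10 = 5 = 5 ✓

Step 3: Write the general solution.
p = 5 + (15/1)t = 5 + 15t
q = -10 - (31/1)t = -10 - 31t
for any integer t.

p = 5 + 15t, q = -10 - 31t for integer t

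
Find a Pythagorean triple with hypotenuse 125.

We need a² + b² = 125² = 15625.
Trying: 117² + 44² = 13689 + 1936 = 15625 ✓

(117, 44, 125)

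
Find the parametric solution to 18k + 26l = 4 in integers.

Step 1: Compute gcd(18, 26) = 2.
Since 2 divides 4, solutions exist.

Step 2: Find a particular solution using extended Euclidean algorithm.
We get k₀ = 6, l₀ = -4.
Check: 18*6 + 26*-4 = 4 = 4 ✓

Step 3: Write the general solution.
k = 6 + (26/2)t = 6 + 13t
l = -4 - (18/2)t = -4 - 9t
for any integer t.

k = 6 + 13t, l = -4 - 9t for integer t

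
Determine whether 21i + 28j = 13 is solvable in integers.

Step 1: Compute gcd(21, 28).
gcd(21, 28) = 7

Step 2: Check divisibility.
Does 7 divide 13? 13 = 7 x 1 + 6, so no.

By the theorem on linear Diophantine equations, 21i + 28j = 13 has integer solutions if and only if gcd(21, 28) divides 13. Since 7 does not divide 13, no solutions exist.

No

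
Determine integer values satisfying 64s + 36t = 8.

Step 1: Check solvability.
gcd(64, 36) = 4
Since 4 divides 8, solutions exist.

Step 2: Apply extended Euclidean algorithm to find gcd.
We find integers such that 64*x0 + 36*y0 = 4

Step 3: Scale the particular solution.
Multiply by 8/4 = 2:
s = 8, t = -14

Step 4: Verify.
64*(8) + 36*(-14) = 8 = 8 ✓

s = 8, t = -14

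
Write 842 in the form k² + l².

We need to find integers k, l > 0 such that k² + l² = 842.
Trying k = 1: l² = 842 - 1² = 842 - 1 = 841
l = 29
Check: 1² + 29² = 1 + 841 = 842 ✓

842 = 1² + 29²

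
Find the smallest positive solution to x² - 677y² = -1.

We need x² = 677y² - 1. Try successive y:
y = 1: x² = 677·1² - 1 = 676 = 26² ✓
Check: 26² - 677·1² = 676 - 677 = -1 ✓

x = 26, y = 1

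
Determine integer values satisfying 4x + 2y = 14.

Step 1: Check solvability.
gcd(4, 2) = 2
Since 2 divides 14, solutions exist.

Step 2: Apply extended Euclidean algorithm to find gcd.
We find integers such that 4*x0 + 2*y0 = 2

Step 3: Scale the particular solution.
Multiply by 14/2 = 7:
x = 0, y = 7

Step 4: Verify.
4*(0) + 2*(7) = 14 = 14 ✓

x = 0, y = 7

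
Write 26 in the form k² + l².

We need to find integers k, l > 0 such that k² + l² = 26.
Trying k = 1: l² = 26 - 1² = 26 - 1 = 25
l = 5
Check: 1² + 5² = 1 + 25 = 26 ✓

26 = 1² + 5²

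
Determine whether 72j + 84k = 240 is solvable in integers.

Step 1: Compute gcd(72, 84).
gcd(72, 84) = 12

Step 2: Check divisibility.
Does 12 divide 240? 240 = 12 x 20, so yes.

By the theorem on linear Diophantine equations, 72j + 84k = 240 has integer solutions if and only if gcd(72, 84) divides 240. Since 12 | 240, solutions exist.

Yes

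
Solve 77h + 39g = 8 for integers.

Step 1: Check solvability.
gcd(77, 39) = 1
Since 1 divides 8, solutions exist.

Step 2: Apply extended Euclidean algorithm to find gcd.
We find integers such that 77*x0 + 39*y0 = 1

Step 3: Scale the particular solution.
Multiply by 8/1 = 8:
h = -8, g = 16

Step 4: Verify.
77*(-8) + 39*(16) = 8 = 8 ✓

h = -8, g = 16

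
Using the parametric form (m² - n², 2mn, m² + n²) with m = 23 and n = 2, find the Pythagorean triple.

a = m² - n² = 529 - 4 = 525
b = 2mn = 2·23·2 = 92
c = m² + n² = 529 + 4 = 533
Verify: 525² + 92² = 275625 + 8464 = 284089 = 533² ✓

(525, 92, 533)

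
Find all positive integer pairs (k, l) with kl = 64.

The positive divisors of 64 are: 1, 2, 4, 8, 16, 32, 64.
Each divisor d gives the pair (d, 64/d):
(1, 64), (2, 32), (4, 16), (8, 8), (16, 4), (32, 2), (64, 1)

(1, 64), (2, 32), (4, 16), (8, 8), (16, 4), (32, 2), (64, 1)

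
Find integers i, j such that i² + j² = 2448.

We need to find integers i, j > 0 such that i² + j² = 2448.
Trying i = 12: j² = 2448 - 12² = 2448 - 144 = 2304
j = 48
Check: 12² + 48² = 144 + 2304 = 2448 ✓

2448 = 12² + 48²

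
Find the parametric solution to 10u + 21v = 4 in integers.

Step 1: Compute gcd(10, 21) = 1.
Since 1 divides 4, solutions exist.

Step 2: Find a particular solution using extended Euclidean algorithm.
We get u₀ = -8, v₀ = 4.
Check: 10*-8 + 21*4 = 4 = 4 ✓

Step 3: Write the general solution.
u = -8 + (21/1)t = -8 + 21t
v = 4 - (10/1)t = 4 - 10t
for any integer t.

u = -8 + 21t, v = 4 - 10t for integer t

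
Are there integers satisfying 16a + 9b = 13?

Step 1: Compute gcd(16, 9).
gcd(16, 9) = 1

Step 2: Check divisibility.
Does 1 divide 13? 13 = 1 x 13, so yes.

By the theorem on linear Diophantine equations, 16a + 9b = 13 has integer solutions if and only if gcd(16, 9) divides 13. Since 1 | 13, solutions exist.

Yes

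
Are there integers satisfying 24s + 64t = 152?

Step 1: Compute gcd(24, 64).
gcd(24, 64) = 8

Step 2: Check divisibility.
Does 8 divide 152? 152 = 8 x 19, so yes.

By the theorem on linear Diophantine equations, 24s + 64t = 152 has integer solutions if and only if gcd(24, 64) divides 152. Since 8 | 152, solutions exist.

Yes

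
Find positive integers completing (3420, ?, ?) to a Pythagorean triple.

We need the other leg and hypotenuse such that 3420² + x² = c².
Take x = 185, c = 3425: 3420² + 185² = 11696400 + 34225 = 11730625 = 3425² ✓
Triple: (185, 3420, 3425)

(185, 3420, 3425)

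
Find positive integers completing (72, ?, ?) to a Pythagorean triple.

We need the other leg and hypotenuse such that 72² + x² = c².
Take x = 646, c = 650: 72² + 646² = 5184 + 417316 = 422500 = 650² ✓
Triple: (646, 72, 650)

(646, 72, 650)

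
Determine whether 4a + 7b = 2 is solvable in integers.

Step 1: Compute gcd(4, 7).
gcd(4, 7) = 1

Step 2: Check divisibility.
Does 1 divide 2? 2 = 1 x 2, so yes.

By the theorem on linear Diophantine equations, 4a + 7b = 2 has integer solutions if and only if gcd(4, 7) divides 2. Since 1 | 2, solutions exist.

Yes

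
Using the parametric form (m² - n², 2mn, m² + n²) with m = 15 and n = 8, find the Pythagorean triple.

a = m² - n² = 225 - 64 = 161
b = 2mn = 2·15·8 = 240
c = m² + n² = 225 + 64 = 289
Verify: 161² + 240² = 25921 + 57600 = 83521 = 289² ✓

(161, 240, 289)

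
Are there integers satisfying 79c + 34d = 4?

Step 1: Compute gcd(79, 34).
gcd(79, 34) = 1

Step 2: Check divisibility.
Does 1 divide 4? 4 = 1 x 4, so yes.

By the theorem on linear Diophantine equations, 79c + 34d = 4 has integer solutions if and only if gcd(79, 34) divides 4. Since 1 | 4, solutions exist.

Yes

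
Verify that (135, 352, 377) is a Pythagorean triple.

Compute a² + b²:
135² + 352² = 18225 + 123904 = 142129
Compute c²:
377² = 142129
Since 142129 = 142129, it is a Pythagorean triple.

Yes, it is a Pythagorean triple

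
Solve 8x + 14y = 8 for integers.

Step 1: Check solvability.
gcd(8, 14) = 2
Since 2 divides 8, solutions exist.

Step 2: Apply extended Euclidean algorithm to find gcd.
We find integers such that 8*x0 + 14*y0 = 2

Step 3: Scale the particular solution.
Multiply by 8/2 = 4:
x = 8, y = -4

Step 4: Verify.
8*(8) + 14*(-4) = 8 = 8 ✓

x = 8, y = -4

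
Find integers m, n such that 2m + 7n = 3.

Step 1: Check solvability.
gcd(2, 7) = 1
Since 1 divides 3, solutions exist.

Step 2: Apply extended Euclidean algorithm to find gcd.
We find integers such that 2*x0 + 7*y0 = 1

Step 3: Scale the particular solution.
Multiply by 3/1 = 3:
m = -9, n = 3

Step 4: Verify.
2*(-9) + 7*(3) = 3 = 3 ✓

m = -9, n = 3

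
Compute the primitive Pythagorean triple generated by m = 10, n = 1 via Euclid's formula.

a = m² - n² = 10² - 1² = 100 - 1 = 99
b = 2mn = 2·10·1 = 20
c = m² + n² = 100 + 1 = 101
Verify: 99² + 20² = 9801 + 400 = 10201 = 101² ✓

(99, 20, 101)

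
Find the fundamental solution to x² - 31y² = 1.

We seek the smallest positive integers (x, y) with x² - 31y² = 1, i.e., x² = 31y² + 1.
Try successive y values:
y = 1: x² = 31·1² + 1 = 32, not a perfect square
y = 2: x² = 31·2² + 1 = 125, not a perfect square
y = 3: x² = 31·3² + 1 = 280, not a perfect square
... continuing the search (or via continued fractions) ...
y = 273: x² = 31·273² + 1 = 2310400, x = 1520 ✓

Verify: 1520² - 31·273² = 2310400 - 2310399 = 1 ✓

x = 1520, y = 273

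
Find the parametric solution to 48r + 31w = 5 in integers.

Step 1: Compute gcd(48, 31) = 1.
Since 1 divides 5, solutions exist.

Step 2: Find a particular solution using extended Euclidean algorithm.
We get r₀ = 55, w₀ = -85.
Check: 48*55 + 31*-85 = 5 = 5 ✓

Step 3: Write the general solution.
r = 55 + (31/1)t = 55 + 31t
w = -85 - (48/1)t = -85 - 48t
for any integer t.

r = 55 + 31t, w = -85 - 48t for integer t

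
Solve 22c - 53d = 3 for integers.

Step 1: Check solvability.
gcd(22, 53) = 1
Since 1 divides 3, solutions exist.

Step 2: Apply extended Euclidean algorithm to find gcd.
We find integers such that 22*x0 + 53*y0 = 1

Step 3: Scale the particular solution.
Multiply by 3/1 = 3:
c = -36, d = -15

Step 4: Verify.
22*(-36) - 53*(-15) = 3 = 3 ✓

c = -36, d = -15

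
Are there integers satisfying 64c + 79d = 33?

Step 1: Compute gcd(64, 79).
gcd(64, 79) = 1

Step 2: Check divisibility.
Does 1 divide 33? 33 = 1 x 33, so yes.

By the theorem on linear Diophantine equations, 64c + 79d = 33 has integer solutions if and only if gcd(64, 79) divides 33. Since 1 | 33, solutions exist.

Yes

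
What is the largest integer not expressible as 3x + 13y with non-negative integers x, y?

For two coprime denominations a and b, the Frobenius number (largest value not representable as a non-negative combination) is ab - a - b.
Here gcd(3, 13) = 1, so they are coprime.
F(3, 13) = 3·13 - 3 - 13 = 39 - 16 = 23

23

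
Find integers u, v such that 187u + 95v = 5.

Step 1: Check solvability.
gcd(187, 95) = 1
Since 1 divides 5, solutions exist.

Step 2: Apply extended Euclidean algorithm to find gcd.
We find integers such that 187*x0 + 95*y0 = 1

Step 3: Scale the particular solution.
Multiply by 5/1 = 5:
u = -160, v = 315

Step 4: Verify.
187*(-160) + 95*(315) = 5 = 5 ✓

u = -160, v = 315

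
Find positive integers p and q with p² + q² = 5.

We need to find integers p, q > 0 such that p² + q² = 5.
Trying p = 1: q² = 5 - 1² = 5 - 1 = 4
q = 2
Check: 1² + 2² = 1 + 4 = 5 ✓

5 = 1² + 2²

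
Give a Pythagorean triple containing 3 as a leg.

We need the other leg and hypotenuse such that 3² + x² = c².
Take x = 4, c = 5: 3² + 4² = 9 + 16 = 25 = 5² ✓
Triple: (3, 4, 5)

(3, 4, 5)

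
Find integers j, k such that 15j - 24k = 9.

Step 1: Check solvability.
gcd(15, 24) = 3
Since 3 divides 9, solutions exist.

Step 2: Apply extended Euclidean algorithm to find gcd.
We find integers such that 15*x0 + 24*y0 = 3

Step 3: Scale the particular solution.
Multiply by 9/3 = 3:
j = -9, k = -6

Step 4: Verify.
15*(-9) - 24*(-6) = 9 = 9 ✓

j = -9, k = -6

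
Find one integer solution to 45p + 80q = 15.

Step 1: Check solvability.
gcd(45, 80) = 5
Since 5 divides 15, solutions exist.

Step 2: Apply extended Euclidean algorithm to find gcd.
We find integers such that 45*x0 + 80*y0 = 5

Step 3: Scale the particular solution.
Multiply by 15/5 = 3:
p = -21, q = 12

Step 4: Verify.
45*(-21) + 80*(12) = 15 = 15 ✓

p = -21, q = 12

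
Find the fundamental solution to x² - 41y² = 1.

We seek the smallest positive integers (x, y) with x² - 41y² = 1, i.e., x² = 41y² + 1.
Try successive y values:
y = 1: x² = 41·1² + 1 = 42, not a perfect square
y = 2: x² = 41·2² + 1 = 165, not a perfect square
y = 3: x² = 41·3² + 1 = 370, not a perfect square
... continuing the search (or via continued fractions) ...
y = 320: x² = 41·320² + 1 = 4198401, x = 2049 ✓

Verify: 2049² - 41·320² = 4198401 - 4198400 = 1 ✓

x = 2049, y = 320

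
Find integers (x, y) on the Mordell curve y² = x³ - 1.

Try small integer x values and check whether x³ - 1 is a perfect square.
x = 1: x³ - 1 = 1³ - 1 = 1 - 1 = 0
Is 0 a perfect square? 0² = 0 ✓
So (x, y) = (1, 0) is a solution.

x = 1, y = 0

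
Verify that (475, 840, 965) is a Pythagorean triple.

Compute a² + b² = 475² + 840² = 225625 + 705600 = 931225
Compute c² = 965² = 931225
Since 931225 = 931225, confirmed.

Yes, it is a Pythagorean triple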